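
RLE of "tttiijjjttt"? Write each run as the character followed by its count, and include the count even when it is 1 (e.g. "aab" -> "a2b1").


String: "tttiijjjttt"
Scanning for consecutive runs:
  't' x 3
  'i' x 2
  'j' x 3
  't' x 3
RLE = "t3i2j3t3"


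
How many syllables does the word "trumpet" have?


Word: "trumpet"
Syllable breakdown: trum-pet
Counting: 2 parts
= 2 syllables


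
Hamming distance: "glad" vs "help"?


Comparing character by character (same length = 4):
  Pos 0: 'g' vs 'h' !=
  Pos 1: 'l' vs 'e' !=
  Pos 2: 'a' vs 'l' !=
  Pos 3: 'd' vs 'p' !=
Hamming distance = 4


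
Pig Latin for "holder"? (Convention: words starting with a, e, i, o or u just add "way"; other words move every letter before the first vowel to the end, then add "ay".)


Word: "holder"
Starts with consonant(s) → move to end, add 'ay'
Consonant cluster: "h"
Pig Latin = "olderhay"


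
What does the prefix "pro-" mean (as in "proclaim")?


Prefix: pro-
As in: proclaim -> pro- + claim
Meaning = forward / in favor of


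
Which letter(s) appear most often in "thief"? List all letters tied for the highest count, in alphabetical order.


Word: "thief"
Letter counts:
  'e': 1
  'f': 1
  'h': 1
  'i': 1
  't': 1
Maximum count = 1
Most frequent = 'e', 'f', 'h', 'i', 't' (1 time each)


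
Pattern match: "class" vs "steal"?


Pattern of "class": [0, 1, 2, 3, 3]
Pattern of "steal": [0, 1, 2, 3, 4]
Patterns do not match
Same pattern = No


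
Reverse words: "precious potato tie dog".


Original: "precious potato tie dog"
Words (1..n): precious | potato | tie | dog
Reversed (n..1): dog | tie | potato | precious
Result = "dog tie potato precious"


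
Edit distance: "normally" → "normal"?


Word 1: "normally" (length 8)
Word 2: "normal" (length 6)
One optimal edit sequence (insert/delete/substitute each cost 1):
  1. keep 'n'
  2. keep 'o'
  3. keep 'r'
  4. keep 'm'
  5. keep 'a'
  6. delete 'l'  (+1)
  7. keep 'l'
  8. delete 'y'  (+1)
Total edit operations: 2
Edit distance = 2


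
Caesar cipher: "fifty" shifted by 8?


Word: "fifty"
Shift: 8
Each letter → (letter + shift) mod 26:
  'f' (5) + 8 = 13 → 'n'
  'i' (8) + 8 = 16 → 'q'
  'f' (5) + 8 = 13 → 'n'
  't' (19) + 8 = 1 → 'b'
  'y' (24) + 8 = 6 → 'g'
Result = "nqnbg"


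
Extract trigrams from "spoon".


Word: "spoon" (length 5)
Number of trigrams = 5 - 3 + 1 = 3
  Position 0: "spo"
  Position 1: "poo"
  Position 2: "oon"
Trigrams = "spo", "poo", "oon"


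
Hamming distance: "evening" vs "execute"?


Comparing character by character (same length = 7):
  Pos 0: 'e' vs 'e' =
  Pos 1: 'v' vs 'x' !=
  Pos 2: 'e' vs 'e' =
  Pos 3: 'n' vs 'c' !=
  Pos 4: 'i' vs 'u' !=
  Pos 5: 'n' vs 't' !=
  Pos 6: 'g' vs 'e' !=
Hamming distance = 5


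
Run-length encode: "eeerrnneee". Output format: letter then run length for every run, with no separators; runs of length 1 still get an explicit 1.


String: "eeerrnneee"
Scanning for consecutive runs:
  'e' x 3
  'r' x 2
  'n' x 2
  'e' x 3
RLE = "e3r2n2e3"


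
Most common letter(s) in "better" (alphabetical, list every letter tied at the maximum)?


Word: "better"
Letter counts:
  'b': 1
  'e': 2
  'r': 1
  't': 2
Maximum count = 2
Most frequent = 'e', 't' (2 times each)


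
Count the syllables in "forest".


Word: "forest"
Syllable breakdown: for-est
Counting: 2 parts
= 2 syllables


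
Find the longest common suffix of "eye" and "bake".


Word 1: "eye"
Word 2: "bake"
Comparing from end:
  Pos -1: 'e' == 'e'
  Pos -2: 'y' != 'k' (stop)
LCS = "e" (length 1)


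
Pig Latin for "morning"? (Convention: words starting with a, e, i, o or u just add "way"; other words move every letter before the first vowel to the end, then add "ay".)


Word: "morning"
Starts with consonant(s) → move to end, add 'ay'
Consonant cluster: "m"
Pig Latin = "orningmay"


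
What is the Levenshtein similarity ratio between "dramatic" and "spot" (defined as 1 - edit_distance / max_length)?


Word 1: "dramatic" (length 8)
Word 2: "spot" (length 4)
One optimal edit sequence:
  1. delete 'd'  (+1)
  2. delete 'r'  (+1)
  3. substitute 'a' -> 's'  (+1)
  4. substitute 'm' -> 'p'  (+1)
  5. substitute 'a' -> 'o'  (+1)
  6. keep 't'
  7. delete 'i'  (+1)
  8. delete 'c'  (+1)
Edit distance = 7
Max length = max(8, 4) = 8
Similarity = 1 - 7/8
= 0.1250


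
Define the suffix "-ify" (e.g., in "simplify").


Suffix: -ify
As in: simplify -> simple + -ify, with a spelling change
Meaning = to make


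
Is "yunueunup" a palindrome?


Word: "yunueunup"
Reversed: "punueunuy"
Forward == Backward? yunueunup != punueunuy
Palindrome = No


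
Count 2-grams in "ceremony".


Word: "ceremony" (length 8)
Number of 2-grams = length - 2 + 1 = 8 - 2 + 1
= 7


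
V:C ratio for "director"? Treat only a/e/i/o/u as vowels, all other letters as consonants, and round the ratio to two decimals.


Word: "director"
Vowels (a,e,i,o,u): 3
Consonants: 5
Ratio = 3/5
= 0.60


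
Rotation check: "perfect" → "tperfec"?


Word: "perfect", Candidate: "tperfec"
Method: check if candidate is substring of word+word
"perfectperfect" contains "tperfec"? Yes
Is rotation = Yes


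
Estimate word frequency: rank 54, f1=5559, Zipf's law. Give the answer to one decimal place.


Zipf's law: f(r) = f(1) / r
f(1) = 5559
f(54) = 5559 / 54
= 102.9 occurrences


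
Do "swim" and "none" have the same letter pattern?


Pattern of "swim": [0, 1, 2, 3]
Pattern of "none": [0, 1, 0, 2]
Patterns do not match
Same pattern = No


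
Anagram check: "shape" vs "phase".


Word 1: "shape" → sorted: aehps
Word 2: "phase" → sorted: aehps
Same letters? aehps == aehps
Anagram = Yes


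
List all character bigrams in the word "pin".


Word: "pin" (length 3)
Number of bigrams = 3 - 2 + 1 = 2
  Position 0: "pi"
  Position 1: "in"
Bigrams = "pi", "in"


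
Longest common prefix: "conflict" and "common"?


Word 1: "conflict"
Word 2: "common"
Comparing from start:
  Pos 0: 'c' == 'c'
  Pos 1: 'o' == 'o'
  Pos 2: 'n' != 'm' (stop)
LCP = "co" (length 2)


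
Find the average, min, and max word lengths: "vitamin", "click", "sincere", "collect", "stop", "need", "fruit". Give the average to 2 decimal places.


Lengths: "vitamin"=7, "click"=5, "sincere"=7, "collect"=7, "stop"=4, "need"=4, "fruit"=5
Sum = 39, Count = 7
Average = 39/7 = 5.57
= avg=5.57, min=4, max=7


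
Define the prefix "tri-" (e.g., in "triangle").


Prefix: tri-
Example: triangle = tri- + angle
Meaning = three


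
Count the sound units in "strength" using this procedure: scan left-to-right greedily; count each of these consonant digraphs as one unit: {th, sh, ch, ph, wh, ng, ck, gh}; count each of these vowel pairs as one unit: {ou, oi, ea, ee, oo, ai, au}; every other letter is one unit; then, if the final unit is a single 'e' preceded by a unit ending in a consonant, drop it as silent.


Word: "strength" (8 letters)
Left-to-right scan:
  (1) 's' (letter)
  (2) 't' (letter)
  (3) 'r' (letter)
  (4) 'e' (letter)
  (5) 'ng' (digraph)
  (6) 'th' (digraph)
Units from scan: 6
Sound units = 6 units


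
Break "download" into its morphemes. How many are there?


Word: "download"
Morphemes: down- + load
Each morpheme carries meaning
= 2 morphemes


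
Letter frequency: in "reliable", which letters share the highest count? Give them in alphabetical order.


Word: "reliable"
Letter counts:
  'a': 1
  'b': 1
  'e': 2
  'i': 1
  'l': 2
  'r': 1
Maximum count = 2
Most frequent = 'e', 'l' (2 times each)


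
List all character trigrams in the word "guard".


Word: "guard" (length 5)
Number of trigrams = 5 - 3 + 1 = 3
  Position 0: "gua"
  Position 1: "uar"
  Position 2: "ard"
Trigrams = "gua", "uar", "ard"


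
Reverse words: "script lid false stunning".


Original: "script lid false stunning"
Words (1..n): script | lid | false | stunning
Reversed (n..1): stunning | false | lid | script
Result = "stunning false lid script"


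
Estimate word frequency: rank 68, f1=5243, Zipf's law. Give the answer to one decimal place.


Zipf's law: f(r) = f(1) / r
f(1) = 5243
f(68) = 5243 / 68
= 77.1 occurrences


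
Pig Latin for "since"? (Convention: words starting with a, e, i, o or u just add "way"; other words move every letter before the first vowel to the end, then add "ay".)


Word: "since"
Starts with consonant(s) → move to end, add 'ay'
Consonant cluster: "s"
Pig Latin = "incesay"


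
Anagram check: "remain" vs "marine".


Word 1: "remain" → sorted: aeimnr
Word 2: "marine" → sorted: aeimnr
Same letters? aeimnr == aeimnr
Anagram = Yes


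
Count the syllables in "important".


Word: "important"
Syllable breakdown: im | por | tant
Counting: 3 parts
= 3 syllables


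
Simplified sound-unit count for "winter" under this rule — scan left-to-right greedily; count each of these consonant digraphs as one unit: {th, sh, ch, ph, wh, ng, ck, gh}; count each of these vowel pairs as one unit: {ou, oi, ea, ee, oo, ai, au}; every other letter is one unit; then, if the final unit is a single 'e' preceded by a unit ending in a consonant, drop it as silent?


Word: "winter" (6 letters)
Left-to-right scan:
  [1] 'w' (letter)
  [2] 'i' (letter)
  [3] 'n' (letter)
  [4] 't' (letter)
  [5] 'e' (letter)
  [6] 'r' (letter)
Units from scan: 6
Sound units = 6 units


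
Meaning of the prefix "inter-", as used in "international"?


Prefix: inter-
Example: international = inter- + national
Meaning = between


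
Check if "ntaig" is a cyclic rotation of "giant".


Word: "giant", Candidate: "ntaig"
Method: check if candidate is substring of word+word
"giantgiant" contains "ntaig"? No
Is rotation = No


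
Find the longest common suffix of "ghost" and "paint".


Word 1: "ghost"
Word 2: "paint"
Comparing from end:
  Pos -1: 't' == 't'
  Pos -2: 's' != 'n' (stop)
LCS = "t" (length 1)


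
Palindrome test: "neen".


Word: "neen"
Reversed: "neen"
Forward == Backward? neen == neen
Palindrome = Yes


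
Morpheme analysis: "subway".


Word: "subway"
Morphemes: sub- / way
Each morpheme carries meaning
= 2 morphemes


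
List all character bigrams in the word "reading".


Word: "reading" (length 7)
Number of bigrams = 7 - 2 + 1 = 6
  Position 0: "re"
  Position 1: "ea"
  Position 2: "ad"
  Position 3: "di"
  Position 4: "in"
  Position 5: "ng"
Bigrams = "re", "ea", "ad", "di", "in", "ng"


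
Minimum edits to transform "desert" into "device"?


Word 1: "desert" (length 6)
Word 2: "device" (length 6)
One optimal edit sequence (insert/delete/substitute each cost 1):
  1. keep 'd'
  2. keep 'e'
  3. substitute 's' -> 'v'  (+1)
  4. substitute 'e' -> 'i'  (+1)
  5. substitute 'r' -> 'c'  (+1)
  6. substitute 't' -> 'e'  (+1)
Total edit operations: 4
Edit distance = 4


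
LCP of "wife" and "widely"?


Word 1: "wife"
Word 2: "widely"
Comparing from start:
  Pos 0: 'w' == 'w'
  Pos 1: 'i' == 'i'
  Pos 2: 'f' != 'd' (stop)
LCP = "wi" (length 2)


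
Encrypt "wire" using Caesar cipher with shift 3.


Word: "wire"
Shift: 3
Each letter → (letter + shift) mod 26:
  'w' (22) + 3 = 25 → 'z'
  'i' (8) + 3 = 11 → 'l'
  'r' (17) + 3 = 20 → 'u'
  'e' (4) + 3 = 7 → 'h'
Result = "zluh"


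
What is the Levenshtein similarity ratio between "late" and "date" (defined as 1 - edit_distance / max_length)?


Word 1: "late" (length 4)
Word 2: "date" (length 4)
One optimal edit sequence:
  1. substitute 'l' -> 'd'  (+1)
  2. keep 'a'
  3. keep 't'
  4. keep 'e'
Edit distance = 1
Max length = max(4, 4) = 4
Similarity = 1 - 1/4
= 0.7500


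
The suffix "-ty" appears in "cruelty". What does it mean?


Suffix: -ty
Example: cruelty (cruel + -ty)
Meaning = quality of


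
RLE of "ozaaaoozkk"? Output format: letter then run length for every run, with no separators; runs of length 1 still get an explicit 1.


String: "ozaaaoozkk"
Scanning for consecutive runs:
  'o' x 1
  'z' x 1
  'a' x 3
  'o' x 2
  'z' x 1
  'k' x 2
RLE = "o1z1a3o2z1k2"


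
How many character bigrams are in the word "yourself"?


Word: "yourself" (length 8)
Number of 2-grams = length - 2 + 1 = 8 - 2 + 1
= 7


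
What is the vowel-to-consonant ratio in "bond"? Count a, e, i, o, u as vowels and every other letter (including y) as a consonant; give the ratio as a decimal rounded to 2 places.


Word: "bond"
Vowels (a,e,i,o,u): 1
Consonants: 3
Ratio = 1/3
= 0.33


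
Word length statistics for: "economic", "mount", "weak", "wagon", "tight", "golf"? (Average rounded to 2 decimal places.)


Lengths: "economic"=8, "mount"=5, "weak"=4, "wagon"=5, "tight"=5, "golf"=4
Sum = 31, Count = 6
Average = 31/6 = 5.17
= avg=5.17, min=4, max=8


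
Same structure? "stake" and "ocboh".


Pattern of "stake": [0, 1, 2, 3, 4]
Pattern of "ocboh": [0, 1, 2, 0, 3]
Patterns do not match
Same pattern = No


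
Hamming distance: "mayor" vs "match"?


Comparing character by character (same length = 5):
  Pos 0: 'm' vs 'm' =
  Pos 1: 'a' vs 'a' =
  Pos 2: 'y' vs 't' !=
  Pos 3: 'o' vs 'c' !=
  Pos 4: 'r' vs 'h' !=
Hamming distance = 3


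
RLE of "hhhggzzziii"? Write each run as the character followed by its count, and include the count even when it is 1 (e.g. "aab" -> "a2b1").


String: "hhhggzzziii"
Scanning for consecutive runs:
  'h' x 3
  'g' x 2
  'z' x 3
  'i' x 3
RLE = "h3g2z3i3"


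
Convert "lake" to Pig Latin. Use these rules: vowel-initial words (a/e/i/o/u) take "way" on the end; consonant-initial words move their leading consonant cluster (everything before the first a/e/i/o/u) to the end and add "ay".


Word: "lake"
Starts with consonant(s) → move to end, add 'ay'
Consonant cluster: "l"
Pig Latin = "akelay"


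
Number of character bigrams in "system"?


Word: "system" (length 6)
Number of 2-grams = length - 2 + 1 = 6 - 2 + 1
= 5


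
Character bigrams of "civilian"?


Word: "civilian" (length 8)
Number of bigrams = 8 - 2 + 1 = 7
  Position 0: "ci"
  Position 1: "iv"
  Position 2: "vi"
  Position 3: "il"
  Position 4: "li"
  Position 5: "ia"
  Position 6: "an"
Bigrams = "ci", "iv", "vi", "il", "li", "ia", "an"


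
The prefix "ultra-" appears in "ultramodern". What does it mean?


Prefix: ultra-
Example: ultramodern (ultra- + modern)
Meaning = beyond


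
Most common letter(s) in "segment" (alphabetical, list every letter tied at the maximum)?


Word: "segment"
Letter counts:
  'e': 2
  'g': 1
  'm': 1
  'n': 1
  's': 1
  't': 1
Maximum count = 2
Most frequent = 'e' (2 times each)


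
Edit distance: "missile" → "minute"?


Word 1: "missile" (length 7)
Word 2: "minute" (length 6)
One optimal edit sequence (insert/delete/substitute each cost 1):
  1. keep 'm'
  2. keep 'i'
  3. delete 's'  (+1)
  4. substitute 's' -> 'n'  (+1)
  5. substitute 'i' -> 'u'  (+1)
  6. substitute 'l' -> 't'  (+1)
  7. keep 'e'
Total edit operations: 4
Edit distance = 4


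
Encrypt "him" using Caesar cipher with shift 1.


Word: "him"
Shift: 1
Each letter → (letter + shift) mod 26:
  'h' (7) + 1 = 8 → 'i'
  'i' (8) + 1 = 9 → 'j'
  'm' (12) + 1 = 13 → 'n'
Result = "ijn"


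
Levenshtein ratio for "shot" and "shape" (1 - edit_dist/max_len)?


Word 1: "shot" (length 4)
Word 2: "shape" (length 5)
One optimal edit sequence:
  1. keep 's'
  2. keep 'h'
  3. insert 'a'  (+1)
  4. substitute 'o' -> 'p'  (+1)
  5. substitute 't' -> 'e'  (+1)
Edit distance = 3
Max length = max(4, 5) = 5
Similarity = 1 - 3/5
= 0.4000


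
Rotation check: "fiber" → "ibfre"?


Word: "fiber", Candidate: "ibfre"
Method: check if candidate is substring of word+word
"fiberfiber" contains "ibfre"? No
Is rotation = No


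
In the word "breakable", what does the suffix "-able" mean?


Suffix: -able
As in: breakable -> break + -able
Meaning = capable of


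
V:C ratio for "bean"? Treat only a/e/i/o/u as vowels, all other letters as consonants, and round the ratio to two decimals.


Word: "bean"
Vowels (a,e,i,o,u): 2
Consonants: 2
Ratio = 2/2
= 1.00


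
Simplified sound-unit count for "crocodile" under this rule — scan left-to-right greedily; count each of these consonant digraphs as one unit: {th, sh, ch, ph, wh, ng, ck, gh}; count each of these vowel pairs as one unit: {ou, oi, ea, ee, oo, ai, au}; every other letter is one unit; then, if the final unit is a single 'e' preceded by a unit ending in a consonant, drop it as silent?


Word: "crocodile" (9 letters)
Left-to-right scan:
  (1) 'c' (letter)
  (2) 'r' (letter)
  (3) 'o' (letter)
  (4) 'c' (letter)
  (5) 'o' (letter)
  (6) 'd' (letter)
  (7) 'i' (letter)
  (8) 'l' (letter)
  (9) 'e' (letter)
Units from scan: 9
Final unit is 'e' after a consonant -> drop as silent (-1)
Sound units = 8 units


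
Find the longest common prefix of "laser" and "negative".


Word 1: "laser"
Word 2: "negative"
Comparing from start:
  Pos 0: 'l' != 'n' (stop)
LCP = "" (length 0)


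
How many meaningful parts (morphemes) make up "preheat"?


Word: "preheat"
Morphemes: pre- + heat
Each morpheme carries meaning
= 2 morphemes


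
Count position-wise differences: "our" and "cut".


Comparing character by character (same length = 3):
  Pos 0: 'o' vs 'c' !=
  Pos 1: 'u' vs 'u' =
  Pos 2: 'r' vs 't' !=
Hamming distance = 2


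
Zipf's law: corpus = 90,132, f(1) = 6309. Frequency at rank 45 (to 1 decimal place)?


Zipf's law: f(r) = f(1) / r
f(1) = 6309
f(45) = 6309 / 45
= 140.2 occurrences


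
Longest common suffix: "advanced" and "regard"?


Word 1: "advanced"
Word 2: "regard"
Comparing from end:
  Pos -1: 'd' == 'd'
  Pos -2: 'e' != 'r' (stop)
LCS = "d" (length 1)


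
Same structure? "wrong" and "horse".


Pattern of "wrong": [0, 1, 2, 3, 4]
Pattern of "horse": [0, 1, 2, 3, 4]
Patterns match
Same pattern = Yes


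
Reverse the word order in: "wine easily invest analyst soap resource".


Original: "wine easily invest analyst soap resource"
Words (1..n): wine | easily | invest | analyst | soap | resource
Reversed (n..1): resource | soap | analyst | invest | easily | wine
Result = "resource soap analyst invest easily wine"


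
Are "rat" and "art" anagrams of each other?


Word 1: "rat" → sorted: art
Word 2: "art" → sorted: art
Same letters? art == art
Anagram = Yes


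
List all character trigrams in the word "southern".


Word: "southern" (length 8)
Number of trigrams = 8 - 3 + 1 = 6
  Position 0: "sou"
  Position 1: "out"
  Position 2: "uth"
  Position 3: "the"
  Position 4: "her"
  Position 5: "ern"
Trigrams = "sou", "out", "uth", "the", "her", "ern"


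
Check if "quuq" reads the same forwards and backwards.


Word: "quuq"
Reversed: "quuq"
Forward == Backward? quuq == quuq
Palindrome = Yes


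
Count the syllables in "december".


Word: "december"
Syllable breakdown: de-cem-ber
Counting: 3 parts
= 3 syllables


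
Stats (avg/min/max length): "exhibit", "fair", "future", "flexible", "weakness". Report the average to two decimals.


Lengths: "exhibit"=7, "fair"=4, "future"=6, "flexible"=8, "weakness"=8
Sum = 33, Count = 5
Average = 33/5 = 6.60
= avg=6.60, min=4, max=8


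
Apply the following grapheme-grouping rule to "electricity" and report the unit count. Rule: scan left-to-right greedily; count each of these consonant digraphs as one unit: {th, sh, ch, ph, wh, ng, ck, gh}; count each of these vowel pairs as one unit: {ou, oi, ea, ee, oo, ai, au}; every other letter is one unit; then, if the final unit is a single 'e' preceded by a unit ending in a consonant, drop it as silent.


Word: "electricity" (11 letters)
Left-to-right scan:
  [1] 'e' (letter)
  [2] 'l' (letter)
  [3] 'e' (letter)
  [4] 'c' (letter)
  [5] 't' (letter)
  [6] 'r' (letter)
  [7] 'i' (letter)
  [8] 'c' (letter)
  [9] 'i' (letter)
  [10] 't' (letter)
  [11] 'y' (letter)
Units from scan: 11
Sound units = 11 units


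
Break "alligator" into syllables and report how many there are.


Word: "alligator"
Syllable breakdown: al · li · ga · tor
Counting: 4 parts
= 4 syllables


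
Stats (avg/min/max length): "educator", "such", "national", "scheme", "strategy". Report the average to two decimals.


Lengths: "educator"=8, "such"=4, "national"=8, "scheme"=6, "strategy"=8
Sum = 34, Count = 5
Average = 34/5 = 6.80
= avg=6.80, min=4, max=8


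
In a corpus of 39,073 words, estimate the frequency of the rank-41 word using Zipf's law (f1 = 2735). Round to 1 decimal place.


Zipf's law: f(r) = f(1) / r
f(1) = 2735
f(41) = 2735 / 41
= 66.7 occurrences


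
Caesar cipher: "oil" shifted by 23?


Word: "oil"
Shift: 23
Each letter → (letter + shift) mod 26:
  'o' (14) + 23 = 11 → 'l'
  'i' (8) + 23 = 5 → 'f'
  'l' (11) + 23 = 8 → 'i'
Result = "lfi"


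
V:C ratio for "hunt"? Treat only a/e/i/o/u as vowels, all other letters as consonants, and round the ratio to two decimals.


Word: "hunt"
Vowels (a,e,i,o,u): 1
Consonants: 3
Ratio = 1/3
= 0.33


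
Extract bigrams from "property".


Word: "property" (length 8)
Number of bigrams = 8 - 2 + 1 = 7
  Position 0: "pr"
  Position 1: "ro"
  Position 2: "op"
  Position 3: "pe"
  Position 4: "er"
  Position 5: "rt"
  Position 6: "ty"
Bigrams = "pr", "ro", "op", "pe", "er", "rt", "ty"


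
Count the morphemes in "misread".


Word: "misread"
Morphemes: mis- | read
Each morpheme carries meaning
= 2 morphemes


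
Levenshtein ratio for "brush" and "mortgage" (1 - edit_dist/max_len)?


Word 1: "brush" (length 5)
Word 2: "mortgage" (length 8)
One optimal edit sequence:
  1. insert 'm'  (+1)
  2. substitute 'b' -> 'o'  (+1)
  3. keep 'r'
  4. insert 't'  (+1)
  5. insert 'g'  (+1)
  6. substitute 'u' -> 'a'  (+1)
  7. substitute 's' -> 'g'  (+1)
  8. substitute 'h' -> 'e'  (+1)
Edit distance = 7
Max length = max(5, 8) = 8
Similarity = 1 - 7/8
= 0.1250


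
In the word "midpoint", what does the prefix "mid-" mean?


Prefix: mid-
Example: midpoint (mid- + point)
Meaning = middle


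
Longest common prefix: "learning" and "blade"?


Word 1: "learning"
Word 2: "blade"
Comparing from start:
  Pos 0: 'l' != 'b' (stop)
LCP = "" (length 0)


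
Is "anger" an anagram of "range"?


Word 1: "range" → sorted: aegnr
Word 2: "anger" → sorted: aegnr
Same letters? aegnr == aegnr
Anagram = Yes


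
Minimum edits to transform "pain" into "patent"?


Word 1: "pain" (length 4)
Word 2: "patent" (length 6)
One optimal edit sequence (insert/delete/substitute each cost 1):
  1. keep 'p'
  2. keep 'a'
  3. insert 't'  (+1)
  4. substitute 'i' -> 'e'  (+1)
  5. keep 'n'
  6. insert 't'  (+1)
Total edit operations: 3
Edit distance = 3


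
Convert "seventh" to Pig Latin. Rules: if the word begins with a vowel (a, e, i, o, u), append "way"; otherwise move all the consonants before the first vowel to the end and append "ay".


Word: "seventh"
Starts with consonant(s) → move to end, add 'ay'
Consonant cluster: "s"
Pig Latin = "eventhsay"


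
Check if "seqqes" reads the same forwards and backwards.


Word: "seqqes"
Reversed: "seqqes"
Forward == Backward? seqqes == seqqes
Palindrome = Yes


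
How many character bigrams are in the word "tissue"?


Word: "tissue" (length 6)
Number of 2-grams = length - 2 + 1 = 6 - 2 + 1
= 5


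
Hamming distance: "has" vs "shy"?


Comparing character by character (same length = 3):
  Pos 0: 'h' vs 's' !=
  Pos 1: 'a' vs 'h' !=
  Pos 2: 's' vs 'y' !=
Hamming distance = 3


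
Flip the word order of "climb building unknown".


Original: "climb building unknown"
Words (1..n): climb | building | unknown
Reversed (n..1): unknown | building | climb
Result = "unknown building climb"


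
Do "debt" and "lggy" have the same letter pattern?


Pattern of "debt": [0, 1, 2, 3]
Pattern of "lggy": [0, 1, 1, 2]
Patterns do not match
Same pattern = No


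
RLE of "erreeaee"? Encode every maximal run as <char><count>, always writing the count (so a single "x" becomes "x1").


String: "erreeaee"
Scanning for consecutive runs:
  'e' x 1
  'r' x 2
  'e' x 2
  'a' x 1
  'e' x 2
RLE = "e1r2e2a1e2"


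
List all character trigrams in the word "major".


Word: "major" (length 5)
Number of trigrams = 5 - 3 + 1 = 3
  Position 0: "maj"
  Position 1: "ajo"
  Position 2: "jor"
Trigrams = "maj", "ajo", "jor"


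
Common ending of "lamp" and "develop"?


Word 1: "lamp"
Word 2: "develop"
Comparing from end:
  Pos -1: 'p' == 'p'
  Pos -2: 'm' != 'o' (stop)
LCS = "p" (length 1)


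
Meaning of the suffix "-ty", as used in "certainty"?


Suffix: -ty
Example: certainty (certain + -ty)
Meaning = quality of


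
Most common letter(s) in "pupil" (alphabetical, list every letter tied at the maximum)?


Word: "pupil"
Letter counts:
  'i': 1
  'l': 1
  'p': 2
  'u': 1
Maximum count = 2
Most frequent = 'p' (2 times each)


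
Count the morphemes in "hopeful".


Word: "hopeful"
Morphemes: hope + -ful
Each morpheme carries meaning
= 2 morphemes


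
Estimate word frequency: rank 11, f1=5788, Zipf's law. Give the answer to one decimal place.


Zipf's law: f(r) = f(1) / r
f(1) = 5788
f(11) = 5788 / 11
= 526.2 occurrences


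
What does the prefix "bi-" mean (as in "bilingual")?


Prefix: bi-
Example: bilingual = bi- + lingual
Meaning = two


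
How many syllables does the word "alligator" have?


Word: "alligator"
Syllable breakdown: al · li · ga · tor
Counting: 4 parts
= 4 syllables


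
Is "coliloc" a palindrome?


Word: "coliloc"
Reversed: "coliloc"
Forward == Backward? coliloc == coliloc
Palindrome = Yes


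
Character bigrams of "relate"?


Word: "relate" (length 6)
Number of bigrams = 6 - 2 + 1 = 5
  Position 0: "re"
  Position 1: "el"
  Position 2: "la"
  Position 3: "at"
  Position 4: "te"
Bigrams = "re", "el", "la", "at", "te"


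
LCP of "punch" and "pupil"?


Word 1: "punch"
Word 2: "pupil"
Comparing from start:
  Pos 0: 'p' == 'p'
  Pos 1: 'u' == 'u'
  Pos 2: 'n' != 'p' (stop)
LCP = "pu" (length 2)


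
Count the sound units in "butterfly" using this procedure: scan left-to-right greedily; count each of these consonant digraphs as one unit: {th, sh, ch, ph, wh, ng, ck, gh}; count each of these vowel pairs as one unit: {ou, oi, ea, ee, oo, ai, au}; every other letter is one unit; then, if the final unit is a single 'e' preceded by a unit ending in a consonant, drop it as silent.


Word: "butterfly" (9 letters)
Left-to-right scan:
  (1) 'b' (letter)
  (2) 'u' (letter)
  (3) 't' (letter)
  (4) 't' (letter)
  (5) 'e' (letter)
  (6) 'r' (letter)
  (7) 'f' (letter)
  (8) 'l' (letter)
  (9) 'y' (letter)
Units from scan: 9
Sound units = 9 units


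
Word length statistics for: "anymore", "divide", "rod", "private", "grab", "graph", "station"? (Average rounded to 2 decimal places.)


Lengths: "anymore"=7, "divide"=6, "rod"=3, "private"=7, "grab"=4, "graph"=5, "station"=7
Sum = 39, Count = 7
Average = 39/7 = 5.57
= avg=5.57, min=3, max=7


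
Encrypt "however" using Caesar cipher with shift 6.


Word: "however"
Shift: 6
Each letter → (letter + shift) mod 26:
  'h' (7) + 6 = 13 → 'n'
  'o' (14) + 6 = 20 → 'u'
  'w' (22) + 6 = 2 → 'c'
  'e' (4) + 6 = 10 → 'k'
  'v' (21) + 6 = 1 → 'b'
  'e' (4) + 6 = 10 → 'k'
  'r' (17) + 6 = 23 → 'x'
Result = "nuckbkx"


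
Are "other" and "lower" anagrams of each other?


Word 1: "other" → sorted: ehort
Word 2: "lower" → sorted: elorw
Same letters? ehort != elorw
Anagram = No


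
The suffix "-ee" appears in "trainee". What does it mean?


Suffix: -ee
Example: trainee (train + -ee)
Meaning = one who receives


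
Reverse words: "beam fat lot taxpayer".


Original: "beam fat lot taxpayer"
Words (1..n): beam | fat | lot | taxpayer
Reversed (n..1): taxpayer | lot | fat | beam
Result = "taxpayer lot fat beam"


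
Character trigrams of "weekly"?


Word: "weekly" (length 6)
Number of trigrams = 6 - 3 + 1 = 4
  Position 0: "wee"
  Position 1: "eek"
  Position 2: "ekl"
  Position 3: "kly"
Trigrams = "wee", "eek", "ekl", "kly"


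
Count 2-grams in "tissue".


Word: "tissue" (length 6)
Number of 2-grams = length - 2 + 1 = 6 - 2 + 1
= 5


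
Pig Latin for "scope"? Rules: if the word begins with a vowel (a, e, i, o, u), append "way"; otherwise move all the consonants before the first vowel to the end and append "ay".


Word: "scope"
Starts with consonant(s) → move to end, add 'ay'
Consonant cluster: "sc"
Pig Latin = "opescay"


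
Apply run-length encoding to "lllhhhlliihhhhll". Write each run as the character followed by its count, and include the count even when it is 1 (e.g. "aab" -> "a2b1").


String: "lllhhhlliihhhhll"
Scanning for consecutive runs:
  'l' x 3
  'h' x 3
  'l' x 2
  'i' x 2
  'h' x 4
  'l' x 2
RLE = "l3h3l2i2h4l2"


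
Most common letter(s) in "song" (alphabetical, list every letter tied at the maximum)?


Word: "song"
Letter counts:
  'g': 1
  'n': 1
  'o': 1
  's': 1
Maximum count = 1
Most frequent = 'g', 'n', 'o', 's' (1 time each)


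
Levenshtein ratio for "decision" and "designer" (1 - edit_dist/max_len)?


Word 1: "decision" (length 8)
Word 2: "designer" (length 8)
One optimal edit sequence:
  1. keep 'd'
  2. keep 'e'
  3. substitute 'c' -> 's'  (+1)
  4. keep 'i'
  5. substitute 's' -> 'g'  (+1)
  6. substitute 'i' -> 'n'  (+1)
  7. substitute 'o' -> 'e'  (+1)
  8. substitute 'n' -> 'r'  (+1)
Edit distance = 5
Max length = max(8, 8) = 8
Similarity = 1 - 5/8
= 0.3750


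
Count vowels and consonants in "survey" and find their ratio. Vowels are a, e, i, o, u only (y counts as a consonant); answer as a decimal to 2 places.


Word: "survey"
Vowels (a,e,i,o,u): 2
Consonants: 4
Ratio = 2/4
= 0.50


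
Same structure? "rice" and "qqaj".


Pattern of "rice": [0, 1, 2, 3]
Pattern of "qqaj": [0, 0, 1, 2]
Patterns do not match
Same pattern = No


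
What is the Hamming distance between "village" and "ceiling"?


Comparing character by character (same length = 7):
  Pos 0: 'v' vs 'c' !=
  Pos 1: 'i' vs 'e' !=
  Pos 2: 'l' vs 'i' !=
  Pos 3: 'l' vs 'l' =
  Pos 4: 'a' vs 'i' !=
  Pos 5: 'g' vs 'n' !=
  Pos 6: 'e' vs 'g' !=
Hamming distance = 6


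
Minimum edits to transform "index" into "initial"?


Word 1: "index" (length 5)
Word 2: "initial" (length 7)
One optimal edit sequence (insert/delete/substitute each cost 1):
  1. keep 'i'
  2. keep 'n'
  3. insert 'i'  (+1)
  4. insert 't'  (+1)
  5. substitute 'd' -> 'i'  (+1)
  6. substitute 'e' -> 'a'  (+1)
  7. substitute 'x' -> 'l'  (+1)
Total edit operations: 5
Edit distance = 5


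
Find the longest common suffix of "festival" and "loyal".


Word 1: "festival"
Word 2: "loyal"
Comparing from end:
  Pos -1: 'l' == 'l'
  Pos -2: 'a' == 'a'
  Pos -3: 'v' != 'y' (stop)
LCS = "al" (length 2)


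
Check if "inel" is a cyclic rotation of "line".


Word: "line", Candidate: "inel"
Method: check if candidate is substring of word+word
"lineline" contains "inel"? Yes
Is rotation = Yes


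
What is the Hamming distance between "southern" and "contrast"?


Comparing character by character (same length = 8):
  Pos 0: 's' vs 'c' !=
  Pos 1: 'o' vs 'o' =
  Pos 2: 'u' vs 'n' !=
  Pos 3: 't' vs 't' =
  Pos 4: 'h' vs 'r' !=
  Pos 5: 'e' vs 'a' !=
  Pos 6: 'r' vs 's' !=
  Pos 7: 'n' vs 't' !=
Hamming distance = 6


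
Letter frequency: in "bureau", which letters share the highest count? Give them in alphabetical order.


Word: "bureau"
Letter counts:
  'a': 1
  'b': 1
  'e': 1
  'r': 1
  'u': 2
Maximum count = 2
Most frequent = 'u' (2 times each)


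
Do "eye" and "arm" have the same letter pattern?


Pattern of "eye": [0, 1, 0]
Pattern of "arm": [0, 1, 2]
Patterns do not match
Same pattern = No


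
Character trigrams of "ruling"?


Word: "ruling" (length 6)
Number of trigrams = 6 - 3 + 1 = 4
  Position 0: "rul"
  Position 1: "uli"
  Position 2: "lin"
  Position 3: "ing"
Trigrams = "rul", "uli", "lin", "ing"


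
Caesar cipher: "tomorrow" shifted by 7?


Word: "tomorrow"
Shift: 7
Each letter → (letter + shift) mod 26:
  't' (19) + 7 = 0 → 'a'
  'o' (14) + 7 = 21 → 'v'
  'm' (12) + 7 = 19 → 't'
  'o' (14) + 7 = 21 → 'v'
  'r' (17) + 7 = 24 → 'y'
  'r' (17) + 7 = 24 → 'y'
  'o' (14) + 7 = 21 → 'v'
  'w' (22) + 7 = 3 → 'd'
Result = "avtvyyvd"


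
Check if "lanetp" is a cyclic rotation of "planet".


Word: "planet", Candidate: "lanetp"
Method: check if candidate is substring of word+word
"planetplanet" contains "lanetp"? Yes
Is rotation = Yes


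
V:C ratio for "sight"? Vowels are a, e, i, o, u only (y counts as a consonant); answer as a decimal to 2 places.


Word: "sight"
Vowels (a,e,i,o,u): 1
Consonants: 4
Ratio = 1/4
= 0.25


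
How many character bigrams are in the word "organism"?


Word: "organism" (length 8)
Number of 2-grams = length - 2 + 1 = 8 - 2 + 1
= 7


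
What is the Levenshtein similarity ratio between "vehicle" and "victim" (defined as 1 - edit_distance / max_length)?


Word 1: "vehicle" (length 7)
Word 2: "victim" (length 6)
One optimal edit sequence:
  1. keep 'v'
  2. delete 'e'  (+1)
  3. delete 'h'  (+1)
  4. keep 'i'
  5. keep 'c'
  6. insert 't'  (+1)
  7. substitute 'l' -> 'i'  (+1)
  8. substitute 'e' -> 'm'  (+1)
Edit distance = 5
Max length = max(7, 6) = 7
Similarity = 1 - 5/7
= 0.2857


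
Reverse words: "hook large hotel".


Original: "hook large hotel"
Words (1..n): hook | large | hotel
Reversed (n..1): hotel | large | hook
Result = "hotel large hook"


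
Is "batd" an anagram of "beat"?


Word 1: "beat" → sorted: abet
Word 2: "batd" → sorted: abdt
Same letters? abet != abdt
Anagram = No


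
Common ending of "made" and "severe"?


Word 1: "made"
Word 2: "severe"
Comparing from end:
  Pos -1: 'e' == 'e'
  Pos -2: 'd' != 'r' (stop)
LCS = "e" (length 1)


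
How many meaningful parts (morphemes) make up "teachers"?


Word: "teachers"
Morphemes: teach / -er / -s
Each morpheme carries meaning
= 3 morphemes


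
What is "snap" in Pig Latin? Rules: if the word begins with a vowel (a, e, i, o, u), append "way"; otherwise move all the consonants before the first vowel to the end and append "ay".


Word: "snap"
Starts with consonant(s) → move to end, add 'ay'
Consonant cluster: "sn"
Pig Latin = "apsnay"


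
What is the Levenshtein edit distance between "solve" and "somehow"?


Word 1: "solve" (length 5)
Word 2: "somehow" (length 7)
One optimal edit sequence (insert/delete/substitute each cost 1):
  1. keep 's'
  2. keep 'o'
  3. insert 'm'  (+1)
  4. insert 'e'  (+1)
  5. substitute 'l' -> 'h'  (+1)
  6. substitute 'v' -> 'o'  (+1)
  7. substitute 'e' -> 'w'  (+1)
Total edit operations: 5
Edit distance = 5


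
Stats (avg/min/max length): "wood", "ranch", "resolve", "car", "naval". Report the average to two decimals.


Lengths: "wood"=4, "ranch"=5, "resolve"=7, "car"=3, "naval"=5
Sum = 24, Count = 5
Average = 24/5 = 4.80
= avg=4.80, min=3, max=7


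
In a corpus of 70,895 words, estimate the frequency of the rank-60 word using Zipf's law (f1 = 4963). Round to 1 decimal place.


Zipf's law: f(r) = f(1) / r
f(1) = 4963
f(60) = 4963 / 60
= 82.7 occurrences


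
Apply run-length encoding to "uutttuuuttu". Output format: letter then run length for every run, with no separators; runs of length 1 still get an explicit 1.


String: "uutttuuuttu"
Scanning for consecutive runs:
  'u' x 2
  't' x 3
  'u' x 3
  't' x 2
  'u' x 1
RLE = "u2t3u3t2u1"


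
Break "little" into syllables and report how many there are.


Word: "little"
Syllable breakdown: lit | tle
Counting: 2 parts
= 2 syllables


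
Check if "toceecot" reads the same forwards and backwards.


Word: "toceecot"
Reversed: "toceecot"
Forward == Backward? toceecot == toceecot
Palindrome = Yes


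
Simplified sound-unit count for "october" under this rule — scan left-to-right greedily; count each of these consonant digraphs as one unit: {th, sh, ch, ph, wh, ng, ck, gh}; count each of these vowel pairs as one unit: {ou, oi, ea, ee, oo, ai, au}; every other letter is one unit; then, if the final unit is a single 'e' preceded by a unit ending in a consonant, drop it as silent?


Word: "october" (7 letters)
Left-to-right scan:
  [1] 'o' (letter)
  [2] 'c' (letter)
  [3] 't' (letter)
  [4] 'o' (letter)
  [5] 'b' (letter)
  [6] 'e' (letter)
  [7] 'r' (letter)
Units from scan: 7
Sound units = 7 units


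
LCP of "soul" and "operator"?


Word 1: "soul"
Word 2: "operator"
Comparing from start:
  Pos 0: 's' != 'o' (stop)
LCP = "" (length 0)


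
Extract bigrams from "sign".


Word: "sign" (length 4)
Number of bigrams = 4 - 2 + 1 = 3
  Position 0: "si"
  Position 1: "ig"
  Position 2: "gn"
Bigrams = "si", "ig", "gn"


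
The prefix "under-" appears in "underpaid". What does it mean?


Prefix: under-
Example: underpaid (under- + paid)
Meaning = insufficient


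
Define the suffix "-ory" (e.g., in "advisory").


Suffix: -ory
As in: advisory -> advise + -ory, with a spelling change
Meaning = relating to / place for


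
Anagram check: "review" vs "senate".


Word 1: "review" → sorted: eeirvw
Word 2: "senate" → sorted: aeenst
Same letters? eeirvw != aeenst
Anagram = No


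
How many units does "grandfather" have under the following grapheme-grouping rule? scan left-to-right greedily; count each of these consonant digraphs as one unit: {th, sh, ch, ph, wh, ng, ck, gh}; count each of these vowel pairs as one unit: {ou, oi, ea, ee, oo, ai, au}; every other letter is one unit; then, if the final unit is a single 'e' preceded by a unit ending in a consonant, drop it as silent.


Word: "grandfather" (11 letters)
Left-to-right scan:
  [1] 'g' (letter)
  [2] 'r' (letter)
  [3] 'a' (letter)
  [4] 'n' (letter)
  [5] 'd' (letter)
  [6] 'f' (letter)
  [7] 'a' (letter)
  [8] 'th' (digraph)
  [9] 'e' (letter)
  [10] 'r' (letter)
Units from scan: 10
Sound units = 10 units


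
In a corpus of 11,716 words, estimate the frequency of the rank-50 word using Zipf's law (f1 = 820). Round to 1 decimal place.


Zipf's law: f(r) = f(1) / r
f(1) = 820
f(50) = 820 / 50
= 16.4 occurrences


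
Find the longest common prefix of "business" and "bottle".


Word 1: "business"
Word 2: "bottle"
Comparing from start:
  Pos 0: 'b' == 'b'
  Pos 1: 'u' != 'o' (stop)
LCP = "b" (length 1)


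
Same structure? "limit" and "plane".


Pattern of "limit": [0, 1, 2, 1, 3]
Pattern of "plane": [0, 1, 2, 3, 4]
Patterns do not match
Same pattern = No


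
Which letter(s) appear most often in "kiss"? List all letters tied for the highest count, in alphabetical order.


Word: "kiss"
Letter counts:
  'i': 1
  'k': 1
  's': 2
Maximum count = 2
Most frequent = 's' (2 times each)


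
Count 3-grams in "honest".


Word: "honest" (length 6)
Number of 3-grams = length - 3 + 1 = 6 - 3 + 1
= 4


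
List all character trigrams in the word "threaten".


Word: "threaten" (length 8)
Number of trigrams = 8 - 3 + 1 = 6
  Position 0: "thr"
  Position 1: "hre"
  Position 2: "rea"
  Position 3: "eat"
  Position 4: "ate"
  Position 5: "ten"
Trigrams = "thr", "hre", "rea", "eat", "ate", "ten"


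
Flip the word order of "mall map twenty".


Original: "mall map twenty"
Words (1..n): mall | map | twenty
Reversed (n..1): twenty | map | mall
Result = "twenty map mall"


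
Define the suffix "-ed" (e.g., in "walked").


Suffix: -ed
Example: walked (walk + -ed)
Meaning = past tense


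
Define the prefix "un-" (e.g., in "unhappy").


Prefix: un-
Example: unhappy (un- + happy)
Meaning = not / reverse


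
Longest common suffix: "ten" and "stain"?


Word 1: "ten"
Word 2: "stain"
Comparing from end:
  Pos -1: 'n' == 'n'
  Pos -2: 'e' != 'i' (stop)
LCS = "n" (length 1)


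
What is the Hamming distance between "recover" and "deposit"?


Comparing character by character (same length = 7):
  Pos 0: 'r' vs 'd' !=
  Pos 1: 'e' vs 'e' =
  Pos 2: 'c' vs 'p' !=
  Pos 3: 'o' vs 'o' =
  Pos 4: 'v' vs 's' !=
  Pos 5: 'e' vs 'i' !=
  Pos 6: 'r' vs 't' !=
Hamming distance = 5
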